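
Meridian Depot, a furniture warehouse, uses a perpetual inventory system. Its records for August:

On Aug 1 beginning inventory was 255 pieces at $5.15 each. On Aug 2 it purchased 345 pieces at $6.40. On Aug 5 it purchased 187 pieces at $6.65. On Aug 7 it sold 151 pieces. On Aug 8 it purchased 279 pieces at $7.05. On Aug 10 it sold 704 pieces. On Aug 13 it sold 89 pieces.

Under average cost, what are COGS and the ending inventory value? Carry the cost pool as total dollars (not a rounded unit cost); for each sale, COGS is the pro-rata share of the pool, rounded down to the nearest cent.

After Aug 1: 255 on hand, pool $1,313.25 (≈ $5.1500 each)
After Aug 2: 600 on hand, pool $3,521.25 (≈ $5.8688 each)
After Aug 5: 787 on hand, pool $4,764.80 (≈ $6.0544 each)
Aug 7, sell 151: 151/787 × $4,764.80 → $914.21
After Aug 8: 915 on hand, pool $5,817.54 (≈ $6.3580 each)
Aug 10, sell 704: 704/915 × $5,817.54 → $4,476.00
Aug 13, sell 89: 89/211 × $1,341.54 → $565.86
Total COGS = $914.21 + $4,476.00 + $565.86 = $5,956.07
Ending inventory (cost pool remaining) = $775.68
Check: goods available $6,731.75 = COGS $5,956.07 + ending $775.68

COGS = $5,956.07; ending inventory = $775.68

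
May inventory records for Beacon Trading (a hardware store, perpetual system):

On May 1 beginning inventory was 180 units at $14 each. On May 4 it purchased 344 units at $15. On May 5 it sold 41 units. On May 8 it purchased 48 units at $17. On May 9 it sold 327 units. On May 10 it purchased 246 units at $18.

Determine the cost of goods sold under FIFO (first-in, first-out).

COGS = $5,340

May 5, 41 sold [FIFO — oldest first]: 41 @ $14 = $574
May 9, 327 sold [FIFO — oldest first]: 139 @ $14 + 188 @ $15 = $4,766
Total COGS = $574 + $4,766 = $5,340
Ending inventory: 156 @ $15 + 48 @ $17 + 246 @ $18 = $7,584
Check: goods available $12,924 = COGS $5,340 + ending $7,584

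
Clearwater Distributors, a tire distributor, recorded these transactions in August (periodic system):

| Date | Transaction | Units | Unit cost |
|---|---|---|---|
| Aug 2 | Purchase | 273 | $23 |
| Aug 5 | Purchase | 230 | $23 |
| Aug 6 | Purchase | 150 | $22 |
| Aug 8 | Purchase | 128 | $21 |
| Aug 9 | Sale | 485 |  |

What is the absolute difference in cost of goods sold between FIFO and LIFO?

FIFO COGS: 273 @ $23 + 212 @ $23 = $11,155
LIFO COGS: 128 @ $21 + 150 @ $22 + 207 @ $23 = $10,749
Difference = |$11,155 − $10,749| = $406

$406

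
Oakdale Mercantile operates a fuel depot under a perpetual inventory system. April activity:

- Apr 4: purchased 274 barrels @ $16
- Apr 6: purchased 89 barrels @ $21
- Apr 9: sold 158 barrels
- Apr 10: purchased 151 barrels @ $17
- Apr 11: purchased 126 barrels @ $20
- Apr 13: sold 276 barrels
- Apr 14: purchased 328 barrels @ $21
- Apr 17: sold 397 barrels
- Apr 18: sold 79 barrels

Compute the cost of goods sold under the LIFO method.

Apr 9, 158 sold [LIFO — newest first]: 89 @ $21 + 69 @ $16 = $2,973
Apr 13, 276 sold [LIFO — newest first]: 126 @ $20 + 150 @ $17 = $5,070
Apr 17, 397 sold [LIFO — newest first]: 328 @ $21 + 1 @ $17 + 68 @ $16 = $7,993
Apr 18, 79 sold [LIFO — newest first]: 79 @ $16 = $1,264
Total COGS = $2,973 + $5,070 + $7,993 + $1,264 = $17,300
Ending inventory: 58 @ $16 = $928
Check: goods available $18,228 = COGS $17,300 + ending $928

COGS = $17,300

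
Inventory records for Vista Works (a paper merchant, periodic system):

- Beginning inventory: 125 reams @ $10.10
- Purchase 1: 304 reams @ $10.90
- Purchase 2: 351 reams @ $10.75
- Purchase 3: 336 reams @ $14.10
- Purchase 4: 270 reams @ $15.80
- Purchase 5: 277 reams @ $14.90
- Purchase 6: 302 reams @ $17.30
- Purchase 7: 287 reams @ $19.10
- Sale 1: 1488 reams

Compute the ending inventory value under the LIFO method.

Sale 1 (1488) [LIFO — newest first]: 287 @ $19.10 + 302 @ $17.30 + 277 @ $14.90 + 270 @ $15.80 + 336 @ $14.10 + 16 @ $10.75 = $24,009.20
Ending inventory: 125 @ $10.10 + 304 @ $10.90 + 335 @ $10.75 = $8,177.35

Ending inventory = $8,177.35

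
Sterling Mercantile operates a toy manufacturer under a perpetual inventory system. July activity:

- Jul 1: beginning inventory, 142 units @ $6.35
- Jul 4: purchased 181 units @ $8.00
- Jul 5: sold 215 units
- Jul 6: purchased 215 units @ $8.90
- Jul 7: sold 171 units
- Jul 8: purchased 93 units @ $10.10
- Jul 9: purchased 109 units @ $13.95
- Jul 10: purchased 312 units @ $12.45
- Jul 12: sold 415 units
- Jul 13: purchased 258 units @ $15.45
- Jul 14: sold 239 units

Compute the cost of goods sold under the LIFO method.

COGS = $12,199.60

Jul 5, 215 sold [LIFO — newest first]: 181 @ $8.00 + 34 @ $6.35 = $1,663.90
Jul 7, 171 sold [LIFO — newest first]: 171 @ $8.90 = $1,521.90
Jul 12, 415 sold [LIFO — newest first]: 312 @ $12.45 + 103 @ $13.95 = $5,321.25
Jul 14, 239 sold [LIFO — newest first]: 239 @ $15.45 = $3,692.55
Total COGS = $1,663.90 + $1,521.90 + $5,321.25 + $3,692.55 = $12,199.60
Ending inventory: 108 @ $6.35 + 44 @ $8.90 + 93 @ $10.10 + 6 @ $13.95 + 19 @ $15.45 = $2,393.95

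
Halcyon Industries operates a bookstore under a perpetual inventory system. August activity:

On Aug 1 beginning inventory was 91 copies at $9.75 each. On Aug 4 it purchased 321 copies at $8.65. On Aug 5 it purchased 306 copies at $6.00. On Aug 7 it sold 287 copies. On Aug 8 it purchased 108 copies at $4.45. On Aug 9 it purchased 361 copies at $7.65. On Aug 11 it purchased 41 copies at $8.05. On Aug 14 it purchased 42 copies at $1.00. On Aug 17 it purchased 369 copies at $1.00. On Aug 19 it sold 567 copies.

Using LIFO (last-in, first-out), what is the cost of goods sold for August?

Aug 7, 287 sold [LIFO — newest first]: 287 @ $6.00 = $1,722.00
Aug 19, 567 sold [LIFO — newest first]: 369 @ $1.00 + 42 @ $1.00 + 41 @ $8.05 + 115 @ $7.65 = $1,620.80
Total COGS = $1,722.00 + $1,620.80 = $3,342.80
Ending inventory: 91 @ $9.75 + 321 @ $8.65 + 19 @ $6.00 + 108 @ $4.45 + 246 @ $7.65 = $6,140.40

COGS = $3,342.80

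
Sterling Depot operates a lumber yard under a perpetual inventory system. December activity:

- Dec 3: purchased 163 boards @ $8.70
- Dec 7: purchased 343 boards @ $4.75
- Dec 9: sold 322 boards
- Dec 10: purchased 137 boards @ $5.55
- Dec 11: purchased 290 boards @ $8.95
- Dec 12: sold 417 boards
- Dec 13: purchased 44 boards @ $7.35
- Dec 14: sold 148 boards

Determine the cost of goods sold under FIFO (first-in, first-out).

COGS = $5,991.50

Dec 9, 322 sold [FIFO — oldest first]: 163 @ $8.70 + 159 @ $4.75 = $2,173.35
Dec 12, 417 sold [FIFO — oldest first]: 184 @ $4.75 + 137 @ $5.55 + 96 @ $8.95 = $2,493.55
Dec 14, 148 sold [FIFO — oldest first]: 148 @ $8.95 = $1,324.60
Total COGS = $2,173.35 + $2,493.55 + $1,324.60 = $5,991.50
Ending inventory: 46 @ $8.95 + 44 @ $7.35 = $735.10
Check: goods available $6,726.60 = COGS $5,991.50 + ending $735.10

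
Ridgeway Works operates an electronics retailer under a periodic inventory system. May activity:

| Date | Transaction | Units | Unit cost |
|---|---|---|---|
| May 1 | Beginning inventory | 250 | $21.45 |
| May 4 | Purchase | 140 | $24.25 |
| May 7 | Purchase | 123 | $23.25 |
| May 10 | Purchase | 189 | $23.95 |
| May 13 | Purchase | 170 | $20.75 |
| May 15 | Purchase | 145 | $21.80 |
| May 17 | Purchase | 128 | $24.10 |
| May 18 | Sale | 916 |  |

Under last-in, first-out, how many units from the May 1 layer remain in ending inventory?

229

May 18, 916 sold [LIFO — newest first]: 128 @ $24.10 + 145 @ $21.80 + 170 @ $20.75 + 189 @ $23.95 + 123 @ $23.25 + 140 @ $24.25 + 21 @ $21.45 = $21,005.05
Ending inventory: 229 @ $21.45 = $4,912.05
Check: goods available $25,917.10 = COGS $21,005.05 + ending $4,912.05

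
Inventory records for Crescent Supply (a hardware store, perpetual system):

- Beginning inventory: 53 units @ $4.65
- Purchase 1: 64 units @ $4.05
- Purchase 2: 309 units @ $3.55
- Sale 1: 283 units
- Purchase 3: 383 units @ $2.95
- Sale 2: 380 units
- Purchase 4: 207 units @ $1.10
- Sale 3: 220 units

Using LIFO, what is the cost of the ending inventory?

Sale 1 (283) [LIFO — newest first]: 283 @ $3.55 = $1,004.65
Sale 2 (380) [LIFO — newest first]: 380 @ $2.95 = $1,121.00
Sale 3 (220) [LIFO — newest first]: 207 @ $1.10 + 3 @ $2.95 + 10 @ $3.55 = $272.05
Total COGS = $1,004.65 + $1,121.00 + $272.05 = $2,397.70
Ending inventory: 53 @ $4.65 + 64 @ $4.05 + 16 @ $3.55 = $562.45

Ending inventory = $562.45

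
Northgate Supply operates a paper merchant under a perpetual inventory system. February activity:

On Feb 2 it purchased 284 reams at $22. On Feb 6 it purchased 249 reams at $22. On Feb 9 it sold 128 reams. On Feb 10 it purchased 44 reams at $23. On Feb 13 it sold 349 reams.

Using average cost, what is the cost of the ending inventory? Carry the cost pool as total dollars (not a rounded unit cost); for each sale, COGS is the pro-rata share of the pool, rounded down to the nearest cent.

Ending inventory = $2,209.80

After Feb 2: 284 on hand, pool $6,248.00 (≈ $22.0000 each)
After Feb 6: 533 on hand, pool $11,726.00 (≈ $22.0000 each)
Feb 9, sell 128: 128/533 × $11,726.00 → $2,816.00
After Feb 10: 449 on hand, pool $9,922.00 (≈ $22.0980 each)
Feb 13, sell 349: 349/449 × $9,922.00 → $7,712.20
Total COGS = $2,816.00 + $7,712.20 = $10,528.20
Ending inventory (cost pool remaining) = $2,209.80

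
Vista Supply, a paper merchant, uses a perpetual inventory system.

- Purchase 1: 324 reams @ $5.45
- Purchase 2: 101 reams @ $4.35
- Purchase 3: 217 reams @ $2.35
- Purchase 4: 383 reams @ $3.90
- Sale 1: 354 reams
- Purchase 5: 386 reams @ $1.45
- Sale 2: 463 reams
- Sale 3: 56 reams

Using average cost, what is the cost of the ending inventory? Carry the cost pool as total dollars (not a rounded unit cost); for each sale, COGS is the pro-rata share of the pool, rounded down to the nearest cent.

After Purchase 1: 324 on hand, pool $1,765.80 (≈ $5.4500 each)
After Purchase 2: 425 on hand, pool $2,205.15 (≈ $5.1886 each)
After Purchase 3: 642 on hand, pool $2,715.10 (≈ $4.2291 each)
After Purchase 4: 1025 on hand, pool $4,208.80 (≈ $4.1061 each)
Sale 1, sell 354: 354/1025 × $4,208.80 → $1,453.57
After Purchase 5: 1057 on hand, pool $3,314.93 (≈ $3.1362 each)
Sale 2, sell 463: 463/1057 × $3,314.93 → $1,452.04
Sale 3, sell 56: 56/594 × $1,862.89 → $175.62
Total COGS = $1,453.57 + $1,452.04 + $175.62 = $3,081.23
Ending inventory (cost pool remaining) = $1,687.27
Check: goods available $4,768.50 = COGS $3,081.23 + ending $1,687.27

Ending inventory = $1,687.27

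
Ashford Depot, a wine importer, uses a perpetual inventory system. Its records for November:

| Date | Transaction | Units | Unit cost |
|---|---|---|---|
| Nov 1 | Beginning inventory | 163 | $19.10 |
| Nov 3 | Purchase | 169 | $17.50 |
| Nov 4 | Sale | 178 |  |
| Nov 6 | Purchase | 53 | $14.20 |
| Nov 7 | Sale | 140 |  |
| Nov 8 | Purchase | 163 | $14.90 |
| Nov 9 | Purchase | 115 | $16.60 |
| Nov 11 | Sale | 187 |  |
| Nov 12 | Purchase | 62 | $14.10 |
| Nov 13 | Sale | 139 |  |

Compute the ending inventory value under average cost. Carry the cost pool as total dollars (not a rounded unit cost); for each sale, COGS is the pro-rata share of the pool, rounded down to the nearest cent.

After Nov 1: 163 on hand, pool $3,113.30 (≈ $19.1000 each)
After Nov 3: 332 on hand, pool $6,070.80 (≈ $18.2855 each)
Nov 4, sell 178: 178/332 × $6,070.80 → $3,254.82
After Nov 6: 207 on hand, pool $3,568.58 (≈ $17.2395 each)
Nov 7, sell 140: 140/207 × $3,568.58 → $2,413.53
After Nov 8: 230 on hand, pool $3,583.75 (≈ $15.5815 each)
After Nov 9: 345 on hand, pool $5,492.75 (≈ $15.9210 each)
Nov 11, sell 187: 187/345 × $5,492.75 → $2,977.22
After Nov 12: 220 on hand, pool $3,389.73 (≈ $15.4079 each)
Nov 13, sell 139: 139/220 × $3,389.73 → $2,141.69
Total COGS = $3,254.82 + $2,413.53 + $2,977.22 + $2,141.69 = $10,787.26
Ending inventory (cost pool remaining) = $1,248.04

Ending inventory = $1,248.04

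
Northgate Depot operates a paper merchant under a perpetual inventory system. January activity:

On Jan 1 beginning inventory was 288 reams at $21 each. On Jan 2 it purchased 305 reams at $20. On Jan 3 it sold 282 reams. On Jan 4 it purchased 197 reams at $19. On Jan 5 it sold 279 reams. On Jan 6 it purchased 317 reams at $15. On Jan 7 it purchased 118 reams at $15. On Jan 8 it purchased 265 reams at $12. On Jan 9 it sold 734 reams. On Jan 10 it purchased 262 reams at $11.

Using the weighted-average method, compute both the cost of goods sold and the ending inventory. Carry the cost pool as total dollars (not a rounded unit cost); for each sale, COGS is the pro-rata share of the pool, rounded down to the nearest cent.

After Jan 1: 288 on hand, pool $6,048.00 (≈ $21.0000 each)
After Jan 2: 593 on hand, pool $12,148.00 (≈ $20.4857 each)
Jan 3, sell 282: 282/593 × $12,148.00 → $5,776.95
After Jan 4: 508 on hand, pool $10,114.05 (≈ $19.9095 each)
Jan 5, sell 279: 279/508 × $10,114.05 → $5,554.76
After Jan 6: 546 on hand, pool $9,314.29 (≈ $17.0591 each)
After Jan 7: 664 on hand, pool $11,084.29 (≈ $16.6932 each)
After Jan 8: 929 on hand, pool $14,264.29 (≈ $15.3545 each)
Jan 9, sell 734: 734/929 × $14,264.29 → $11,270.17
After Jan 10: 457 on hand, pool $5,876.12 (≈ $12.8580 each)
Total COGS = $5,776.95 + $5,554.76 + $11,270.17 = $22,601.88
Ending inventory (cost pool remaining) = $5,876.12

COGS = $22,601.88; ending inventory = $5,876.12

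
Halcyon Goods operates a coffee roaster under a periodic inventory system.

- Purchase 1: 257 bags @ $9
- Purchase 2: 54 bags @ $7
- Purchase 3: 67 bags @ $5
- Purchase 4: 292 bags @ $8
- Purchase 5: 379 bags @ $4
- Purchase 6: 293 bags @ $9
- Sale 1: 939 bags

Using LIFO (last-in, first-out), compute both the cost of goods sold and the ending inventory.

COGS = $6,289; ending inventory = $3,226

Sale 1 (939) [LIFO — newest first]: 293 @ $9 + 379 @ $4 + 267 @ $8 = $6,289
Ending inventory: 257 @ $9 + 54 @ $7 + 67 @ $5 + 25 @ $8 = $3,226
Check: goods available $9,515 = COGS $6,289 + ending $3,226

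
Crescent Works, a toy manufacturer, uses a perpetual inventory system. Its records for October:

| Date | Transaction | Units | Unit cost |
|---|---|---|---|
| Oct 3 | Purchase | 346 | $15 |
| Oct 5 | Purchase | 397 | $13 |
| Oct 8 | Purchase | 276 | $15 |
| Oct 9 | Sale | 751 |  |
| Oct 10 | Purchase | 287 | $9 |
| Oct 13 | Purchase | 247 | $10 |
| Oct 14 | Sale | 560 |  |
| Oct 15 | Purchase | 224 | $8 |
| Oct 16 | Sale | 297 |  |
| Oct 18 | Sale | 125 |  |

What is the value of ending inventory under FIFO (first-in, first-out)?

Oct 9, 751 sold [FIFO — oldest first]: 346 @ $15 + 397 @ $13 + 8 @ $15 = $10,471
Oct 14, 560 sold [FIFO — oldest first]: 268 @ $15 + 287 @ $9 + 5 @ $10 = $6,653
Oct 16, 297 sold [FIFO — oldest first]: 242 @ $10 + 55 @ $8 = $2,860
Oct 18, 125 sold [FIFO — oldest first]: 125 @ $8 = $1,000
Total COGS = $10,471 + $6,653 + $2,860 + $1,000 = $20,984
Ending inventory: 44 @ $8 = $352

Ending inventory = $352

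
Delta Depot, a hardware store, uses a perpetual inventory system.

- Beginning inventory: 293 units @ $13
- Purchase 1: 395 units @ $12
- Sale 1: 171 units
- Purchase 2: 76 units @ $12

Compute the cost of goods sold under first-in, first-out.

COGS = $2,223

Sale 1 (171) [FIFO — oldest first]: 171 @ $13 = $2,223
Ending inventory: 122 @ $13 + 395 @ $12 + 76 @ $12 = $7,238
Check: goods available $9,461 = COGS $2,223 + ending $7,238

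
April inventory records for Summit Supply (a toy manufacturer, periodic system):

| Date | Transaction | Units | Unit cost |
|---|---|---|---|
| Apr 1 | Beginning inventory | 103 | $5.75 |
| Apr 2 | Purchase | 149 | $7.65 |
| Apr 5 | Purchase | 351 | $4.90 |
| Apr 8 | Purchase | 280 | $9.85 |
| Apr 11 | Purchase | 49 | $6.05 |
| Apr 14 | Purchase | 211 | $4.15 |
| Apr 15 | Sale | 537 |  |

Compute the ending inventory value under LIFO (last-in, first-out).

Apr 15, 537 sold [LIFO — newest first]: 211 @ $4.15 + 49 @ $6.05 + 277 @ $9.85 = $3,900.55
Ending inventory: 103 @ $5.75 + 149 @ $7.65 + 351 @ $4.90 + 3 @ $9.85 = $3,481.55

Ending inventory = $3,481.55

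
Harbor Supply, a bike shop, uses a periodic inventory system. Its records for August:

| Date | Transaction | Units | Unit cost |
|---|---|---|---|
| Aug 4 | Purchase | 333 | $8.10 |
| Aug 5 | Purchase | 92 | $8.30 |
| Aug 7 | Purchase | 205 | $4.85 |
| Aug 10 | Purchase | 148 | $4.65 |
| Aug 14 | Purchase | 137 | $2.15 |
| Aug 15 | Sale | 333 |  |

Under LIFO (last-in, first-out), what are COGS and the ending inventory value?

Aug 15, 333 sold [LIFO — newest first]: 137 @ $2.15 + 148 @ $4.65 + 48 @ $4.85 = $1,215.55
Ending inventory: 333 @ $8.10 + 92 @ $8.30 + 157 @ $4.85 = $4,222.35

COGS = $1,215.55; ending inventory = $4,222.35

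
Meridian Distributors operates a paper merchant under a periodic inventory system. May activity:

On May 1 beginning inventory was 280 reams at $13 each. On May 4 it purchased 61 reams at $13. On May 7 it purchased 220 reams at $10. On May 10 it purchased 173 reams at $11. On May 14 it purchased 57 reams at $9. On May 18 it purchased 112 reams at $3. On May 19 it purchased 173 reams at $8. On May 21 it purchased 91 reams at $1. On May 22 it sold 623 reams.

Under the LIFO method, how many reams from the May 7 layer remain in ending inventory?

203

May 22, 623 sold [LIFO — newest first]: 91 @ $1 + 173 @ $8 + 112 @ $3 + 57 @ $9 + 173 @ $11 + 17 @ $10 = $4,397
Ending inventory: 280 @ $13 + 61 @ $13 + 203 @ $10 = $6,463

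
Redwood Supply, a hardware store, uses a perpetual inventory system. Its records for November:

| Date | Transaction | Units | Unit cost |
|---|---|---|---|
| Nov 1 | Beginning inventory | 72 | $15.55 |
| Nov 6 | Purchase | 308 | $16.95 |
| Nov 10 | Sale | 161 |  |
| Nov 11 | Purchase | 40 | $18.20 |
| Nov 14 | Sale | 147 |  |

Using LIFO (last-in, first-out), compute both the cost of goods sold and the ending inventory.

Nov 10, 161 sold [LIFO — newest first]: 161 @ $16.95 = $2,728.95
Nov 14, 147 sold [LIFO — newest first]: 40 @ $18.20 + 107 @ $16.95 = $2,541.65
Total COGS = $2,728.95 + $2,541.65 = $5,270.60
Ending inventory: 72 @ $15.55 + 40 @ $16.95 = $1,797.60

COGS = $5,270.60; ending inventory = $1,797.60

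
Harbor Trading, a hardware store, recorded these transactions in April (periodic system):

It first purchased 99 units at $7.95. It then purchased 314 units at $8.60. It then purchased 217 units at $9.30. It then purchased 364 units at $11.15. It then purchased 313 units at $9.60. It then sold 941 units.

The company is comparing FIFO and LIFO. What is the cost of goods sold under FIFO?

FIFO COGS: 99 @ $7.95 + 314 @ $8.60 + 217 @ $9.30 + 311 @ $11.15 = $8,973.20
LIFO COGS: 313 @ $9.60 + 364 @ $11.15 + 217 @ $9.30 + 47 @ $8.60 = $9,485.70

COGS = $8,973.20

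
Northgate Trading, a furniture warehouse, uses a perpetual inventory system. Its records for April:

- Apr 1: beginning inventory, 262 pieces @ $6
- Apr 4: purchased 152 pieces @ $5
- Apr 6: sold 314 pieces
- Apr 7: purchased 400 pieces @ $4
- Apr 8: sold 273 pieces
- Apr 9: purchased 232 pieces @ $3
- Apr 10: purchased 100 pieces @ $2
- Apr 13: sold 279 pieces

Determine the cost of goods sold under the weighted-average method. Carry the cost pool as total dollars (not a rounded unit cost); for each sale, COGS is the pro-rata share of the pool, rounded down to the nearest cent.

After Apr 1: 262 on hand, pool $1,572.00 (≈ $6.0000 each)
After Apr 4: 414 on hand, pool $2,332.00 (≈ $5.6329 each)
Apr 6, sell 314: 314/414 × $2,332.00 → $1,768.71
After Apr 7: 500 on hand, pool $2,163.29 (≈ $4.3266 each)
Apr 8, sell 273: 273/500 × $2,163.29 → $1,181.15
After Apr 9: 459 on hand, pool $1,678.14 (≈ $3.6561 each)
After Apr 10: 559 on hand, pool $1,878.14 (≈ $3.3598 each)
Apr 13, sell 279: 279/559 × $1,878.14 → $937.39
Total COGS = $1,768.71 + $1,181.15 + $937.39 = $3,887.25
Ending inventory (cost pool remaining) = $940.75
Check: goods available $4,828.00 = COGS $3,887.25 + ending $940.75

COGS = $3,887.25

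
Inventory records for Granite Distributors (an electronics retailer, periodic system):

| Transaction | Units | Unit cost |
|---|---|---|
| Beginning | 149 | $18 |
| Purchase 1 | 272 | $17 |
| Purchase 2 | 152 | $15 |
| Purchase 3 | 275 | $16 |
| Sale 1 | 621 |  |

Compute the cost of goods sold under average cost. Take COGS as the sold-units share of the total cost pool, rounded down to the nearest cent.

COGS = $10,242.10

Sale 1, sell 621: 621/848 × $13,986.00 → $10,242.10
Ending inventory (cost pool remaining) = $3,743.90
Check: goods available $13,986.00 = COGS $10,242.10 + ending $3,743.90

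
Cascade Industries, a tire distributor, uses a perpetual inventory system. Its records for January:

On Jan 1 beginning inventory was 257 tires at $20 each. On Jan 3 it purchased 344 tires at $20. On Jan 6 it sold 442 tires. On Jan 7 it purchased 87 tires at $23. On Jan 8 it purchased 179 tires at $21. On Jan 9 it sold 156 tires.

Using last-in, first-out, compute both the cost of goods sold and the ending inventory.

Jan 6, 442 sold [LIFO — newest first]: 344 @ $20 + 98 @ $20 = $8,840
Jan 9, 156 sold [LIFO — newest first]: 156 @ $21 = $3,276
Total COGS = $8,840 + $3,276 = $12,116
Ending inventory: 159 @ $20 + 87 @ $23 + 23 @ $21 = $5,664

COGS = $12,116; ending inventory = $5,664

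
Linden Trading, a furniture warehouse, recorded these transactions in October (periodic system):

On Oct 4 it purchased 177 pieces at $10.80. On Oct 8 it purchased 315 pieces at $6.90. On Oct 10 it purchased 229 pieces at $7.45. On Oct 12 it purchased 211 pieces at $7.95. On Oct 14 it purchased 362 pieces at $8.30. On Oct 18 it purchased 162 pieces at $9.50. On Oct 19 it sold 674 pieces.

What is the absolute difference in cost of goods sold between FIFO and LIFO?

$295.10

FIFO COGS: 177 @ $10.80 + 315 @ $6.90 + 182 @ $7.45 = $5,441.00
LIFO COGS: 162 @ $9.50 + 362 @ $8.30 + 150 @ $7.95 = $5,736.10
Difference = |$5,441.00 − $5,736.10| = $295.10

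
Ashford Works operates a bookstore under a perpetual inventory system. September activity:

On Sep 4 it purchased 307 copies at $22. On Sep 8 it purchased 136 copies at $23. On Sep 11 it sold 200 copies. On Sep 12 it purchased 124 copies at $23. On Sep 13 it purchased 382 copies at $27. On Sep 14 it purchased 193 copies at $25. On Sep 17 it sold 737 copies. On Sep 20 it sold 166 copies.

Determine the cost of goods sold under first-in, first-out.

COGS = $26,898

Sep 11, 200 sold [FIFO — oldest first]: 200 @ $22 = $4,400
Sep 17, 737 sold [FIFO — oldest first]: 107 @ $22 + 136 @ $23 + 124 @ $23 + 370 @ $27 = $18,324
Sep 20, 166 sold [FIFO — oldest first]: 12 @ $27 + 154 @ $25 = $4,174
Total COGS = $4,400 + $18,324 + $4,174 = $26,898
Ending inventory: 39 @ $25 = $975
Check: goods available $27,873 = COGS $26,898 + ending $975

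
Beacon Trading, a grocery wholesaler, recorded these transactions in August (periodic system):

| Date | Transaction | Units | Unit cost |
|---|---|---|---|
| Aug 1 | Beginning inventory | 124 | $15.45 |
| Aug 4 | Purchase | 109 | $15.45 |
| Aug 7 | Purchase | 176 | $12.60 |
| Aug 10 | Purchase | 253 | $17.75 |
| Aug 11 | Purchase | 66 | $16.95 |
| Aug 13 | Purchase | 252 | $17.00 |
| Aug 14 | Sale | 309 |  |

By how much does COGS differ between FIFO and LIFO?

$692.70

FIFO COGS: 124 @ $15.45 + 109 @ $15.45 + 76 @ $12.60 = $4,557.45
LIFO COGS: 252 @ $17.00 + 57 @ $16.95 = $5,250.15
Difference = |$4,557.45 − $5,250.15| = $692.70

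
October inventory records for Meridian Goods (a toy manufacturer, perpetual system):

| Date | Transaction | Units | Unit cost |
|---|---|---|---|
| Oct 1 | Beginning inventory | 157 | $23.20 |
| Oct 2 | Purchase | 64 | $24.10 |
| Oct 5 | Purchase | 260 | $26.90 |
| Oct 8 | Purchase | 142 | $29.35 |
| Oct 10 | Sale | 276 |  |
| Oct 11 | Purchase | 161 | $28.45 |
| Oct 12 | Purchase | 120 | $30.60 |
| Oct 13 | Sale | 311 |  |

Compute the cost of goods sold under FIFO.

Oct 10, 276 sold [FIFO — oldest first]: 157 @ $23.20 + 64 @ $24.10 + 55 @ $26.90 = $6,664.30
Oct 13, 311 sold [FIFO — oldest first]: 205 @ $26.90 + 106 @ $29.35 = $8,625.60
Total COGS = $6,664.30 + $8,625.60 = $15,289.90
Ending inventory: 36 @ $29.35 + 161 @ $28.45 + 120 @ $30.60 = $9,309.05

COGS = $15,289.90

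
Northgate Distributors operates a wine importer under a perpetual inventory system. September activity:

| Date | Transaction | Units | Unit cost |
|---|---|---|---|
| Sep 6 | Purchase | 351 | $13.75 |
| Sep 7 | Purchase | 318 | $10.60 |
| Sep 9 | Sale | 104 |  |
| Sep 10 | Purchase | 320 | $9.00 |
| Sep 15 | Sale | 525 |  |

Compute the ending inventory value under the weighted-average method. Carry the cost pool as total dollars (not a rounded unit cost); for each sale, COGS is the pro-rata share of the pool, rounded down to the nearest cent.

After Sep 6: 351 on hand, pool $4,826.25 (≈ $13.7500 each)
After Sep 7: 669 on hand, pool $8,197.05 (≈ $12.2527 each)
Sep 9, sell 104: 104/669 × $8,197.05 → $1,274.27
After Sep 10: 885 on hand, pool $9,802.78 (≈ $11.0766 each)
Sep 15, sell 525: 525/885 × $9,802.78 → $5,815.20
Total COGS = $1,274.27 + $5,815.20 = $7,089.47
Ending inventory (cost pool remaining) = $3,987.58

Ending inventory = $3,987.58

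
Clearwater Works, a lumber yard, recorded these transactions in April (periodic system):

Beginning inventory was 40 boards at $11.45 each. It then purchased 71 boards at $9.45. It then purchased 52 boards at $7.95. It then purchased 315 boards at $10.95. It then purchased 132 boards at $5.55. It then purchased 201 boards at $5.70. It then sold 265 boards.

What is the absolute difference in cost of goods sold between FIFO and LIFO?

FIFO COGS: 40 @ $11.45 + 71 @ $9.45 + 52 @ $7.95 + 102 @ $10.95 = $2,659.25
LIFO COGS: 201 @ $5.70 + 64 @ $5.55 = $1,500.90
Difference = |$2,659.25 − $1,500.90| = $1,158.35

$1,158.35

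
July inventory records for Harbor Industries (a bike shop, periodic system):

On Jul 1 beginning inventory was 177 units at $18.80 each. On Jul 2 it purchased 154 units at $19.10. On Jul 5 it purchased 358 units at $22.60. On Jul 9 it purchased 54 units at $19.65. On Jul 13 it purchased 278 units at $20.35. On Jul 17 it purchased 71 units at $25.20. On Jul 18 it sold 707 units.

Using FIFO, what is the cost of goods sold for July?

COGS = $14,713.50

Jul 18, 707 sold [FIFO — oldest first]: 177 @ $18.80 + 154 @ $19.10 + 358 @ $22.60 + 18 @ $19.65 = $14,713.50
Ending inventory: 36 @ $19.65 + 278 @ $20.35 + 71 @ $25.20 = $8,153.90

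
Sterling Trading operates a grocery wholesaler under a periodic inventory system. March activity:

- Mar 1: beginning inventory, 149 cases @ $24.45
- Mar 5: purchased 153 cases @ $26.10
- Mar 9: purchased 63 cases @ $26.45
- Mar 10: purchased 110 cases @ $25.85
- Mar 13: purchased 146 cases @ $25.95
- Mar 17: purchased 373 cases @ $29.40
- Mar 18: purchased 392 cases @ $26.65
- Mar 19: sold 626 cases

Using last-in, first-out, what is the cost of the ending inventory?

Ending inventory = $20,021.50

Mar 19, 626 sold [LIFO — newest first]: 392 @ $26.65 + 234 @ $29.40 = $17,326.40
Ending inventory: 149 @ $24.45 + 153 @ $26.10 + 63 @ $26.45 + 110 @ $25.85 + 146 @ $25.95 + 139 @ $29.40 = $20,021.50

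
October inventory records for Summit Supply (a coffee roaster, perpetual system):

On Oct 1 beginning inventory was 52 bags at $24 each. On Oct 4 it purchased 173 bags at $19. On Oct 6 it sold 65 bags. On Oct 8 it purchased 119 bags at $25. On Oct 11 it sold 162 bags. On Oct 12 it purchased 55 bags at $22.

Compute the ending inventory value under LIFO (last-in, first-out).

Oct 6, 65 sold [LIFO — newest first]: 65 @ $19 = $1,235
Oct 11, 162 sold [LIFO — newest first]: 119 @ $25 + 43 @ $19 = $3,792
Total COGS = $1,235 + $3,792 = $5,027
Ending inventory: 52 @ $24 + 65 @ $19 + 55 @ $22 = $3,693
Check: goods available $8,720 = COGS $5,027 + ending $3,693

Ending inventory = $3,693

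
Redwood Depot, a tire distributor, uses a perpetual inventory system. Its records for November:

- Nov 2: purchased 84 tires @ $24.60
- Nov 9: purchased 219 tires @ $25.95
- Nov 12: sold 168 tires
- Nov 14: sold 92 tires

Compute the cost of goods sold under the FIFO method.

COGS = $6,633.60

Nov 12, 168 sold [FIFO — oldest first]: 84 @ $24.60 + 84 @ $25.95 = $4,246.20
Nov 14, 92 sold [FIFO — oldest first]: 92 @ $25.95 = $2,387.40
Total COGS = $4,246.20 + $2,387.40 = $6,633.60
Ending inventory: 43 @ $25.95 = $1,115.85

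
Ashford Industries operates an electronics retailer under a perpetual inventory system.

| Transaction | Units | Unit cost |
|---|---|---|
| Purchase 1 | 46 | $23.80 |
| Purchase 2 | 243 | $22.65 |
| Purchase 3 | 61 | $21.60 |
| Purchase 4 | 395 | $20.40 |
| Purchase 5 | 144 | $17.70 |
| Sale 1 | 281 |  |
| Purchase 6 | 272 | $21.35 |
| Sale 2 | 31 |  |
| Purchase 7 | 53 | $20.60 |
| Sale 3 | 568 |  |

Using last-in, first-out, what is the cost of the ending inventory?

Ending inventory = $7,570.75

Sale 1 (281) [LIFO — newest first]: 144 @ $17.70 + 137 @ $20.40 = $5,343.60
Sale 2 (31) [LIFO — newest first]: 31 @ $21.35 = $661.85
Sale 3 (568) [LIFO — newest first]: 53 @ $20.60 + 241 @ $21.35 + 258 @ $20.40 + 16 @ $21.60 = $11,845.95
Total COGS = $5,343.60 + $661.85 + $11,845.95 = $17,851.40
Ending inventory: 46 @ $23.80 + 243 @ $22.65 + 45 @ $21.60 = $7,570.75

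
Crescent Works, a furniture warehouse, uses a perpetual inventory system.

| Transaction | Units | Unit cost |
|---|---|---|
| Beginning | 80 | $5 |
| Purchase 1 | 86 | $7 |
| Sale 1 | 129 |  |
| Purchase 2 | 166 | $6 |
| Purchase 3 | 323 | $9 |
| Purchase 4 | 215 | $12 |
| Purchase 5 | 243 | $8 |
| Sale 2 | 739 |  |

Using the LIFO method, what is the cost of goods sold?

Sale 1 (129) [LIFO — newest first]: 86 @ $7 + 43 @ $5 = $817
Sale 2 (739) [LIFO — newest first]: 243 @ $8 + 215 @ $12 + 281 @ $9 = $7,053
Total COGS = $817 + $7,053 = $7,870
Ending inventory: 37 @ $5 + 166 @ $6 + 42 @ $9 = $1,559
Check: goods available $9,429 = COGS $7,870 + ending $1,559

COGS = $7,870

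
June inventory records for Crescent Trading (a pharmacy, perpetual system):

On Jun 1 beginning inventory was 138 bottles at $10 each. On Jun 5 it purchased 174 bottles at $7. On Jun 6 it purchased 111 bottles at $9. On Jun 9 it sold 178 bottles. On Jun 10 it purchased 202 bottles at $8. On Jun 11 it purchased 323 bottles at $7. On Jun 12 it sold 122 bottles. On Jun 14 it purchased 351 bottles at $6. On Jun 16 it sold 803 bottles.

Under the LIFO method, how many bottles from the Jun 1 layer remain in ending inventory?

Jun 9, 178 sold [LIFO — newest first]: 111 @ $9 + 67 @ $7 = $1,468
Jun 12, 122 sold [LIFO — newest first]: 122 @ $7 = $854
Jun 16, 803 sold [LIFO — newest first]: 351 @ $6 + 201 @ $7 + 202 @ $8 + 49 @ $7 = $5,472
Total COGS = $1,468 + $854 + $5,472 = $7,794
Ending inventory: 138 @ $10 + 58 @ $7 = $1,786

138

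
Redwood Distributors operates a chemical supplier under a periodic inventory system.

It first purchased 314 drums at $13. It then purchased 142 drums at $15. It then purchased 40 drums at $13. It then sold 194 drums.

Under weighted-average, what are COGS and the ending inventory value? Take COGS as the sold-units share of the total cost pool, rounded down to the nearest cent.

COGS = $2,633.08; ending inventory = $4,098.92

Sale 1, sell 194: 194/496 × $6,732.00 → $2,633.08
Ending inventory (cost pool remaining) = $4,098.92
Check: goods available $6,732.00 = COGS $2,633.08 + ending $4,098.92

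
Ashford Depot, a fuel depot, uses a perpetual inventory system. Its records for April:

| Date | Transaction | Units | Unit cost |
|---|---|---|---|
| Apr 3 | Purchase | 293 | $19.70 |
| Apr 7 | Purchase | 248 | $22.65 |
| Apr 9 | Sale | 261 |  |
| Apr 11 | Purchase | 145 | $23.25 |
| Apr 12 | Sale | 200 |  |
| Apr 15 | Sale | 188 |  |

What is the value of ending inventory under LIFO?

Apr 9, 261 sold [LIFO — newest first]: 248 @ $22.65 + 13 @ $19.70 = $5,873.30
Apr 12, 200 sold [LIFO — newest first]: 145 @ $23.25 + 55 @ $19.70 = $4,454.75
Apr 15, 188 sold [LIFO — newest first]: 188 @ $19.70 = $3,703.60
Total COGS = $5,873.30 + $4,454.75 + $3,703.60 = $14,031.65
Ending inventory: 37 @ $19.70 = $728.90
Check: goods available $14,760.55 = COGS $14,031.65 + ending $728.90

Ending inventory = $728.90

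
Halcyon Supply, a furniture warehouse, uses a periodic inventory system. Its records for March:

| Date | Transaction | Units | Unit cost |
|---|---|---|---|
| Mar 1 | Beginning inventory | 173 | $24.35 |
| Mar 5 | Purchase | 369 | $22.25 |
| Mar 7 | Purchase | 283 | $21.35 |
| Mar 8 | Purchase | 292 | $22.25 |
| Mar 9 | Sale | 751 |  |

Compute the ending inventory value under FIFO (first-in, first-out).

Ending inventory = $8,076.90

Mar 9, 751 sold [FIFO — oldest first]: 173 @ $24.35 + 369 @ $22.25 + 209 @ $21.35 = $16,884.95
Ending inventory: 74 @ $21.35 + 292 @ $22.25 = $8,076.90
Check: goods available $24,961.85 = COGS $16,884.95 + ending $8,076.90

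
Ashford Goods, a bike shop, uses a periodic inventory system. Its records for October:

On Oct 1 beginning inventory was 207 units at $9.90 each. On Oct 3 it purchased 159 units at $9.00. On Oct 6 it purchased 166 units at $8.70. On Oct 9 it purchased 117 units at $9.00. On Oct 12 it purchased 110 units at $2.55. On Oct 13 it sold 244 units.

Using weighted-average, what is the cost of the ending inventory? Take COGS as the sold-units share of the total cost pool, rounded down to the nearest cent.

Oct 13, sell 244: 244/759 × $6,258.00 → $2,011.79
Ending inventory (cost pool remaining) = $4,246.21
Check: goods available $6,258.00 = COGS $2,011.79 + ending $4,246.21

Ending inventory = $4,246.21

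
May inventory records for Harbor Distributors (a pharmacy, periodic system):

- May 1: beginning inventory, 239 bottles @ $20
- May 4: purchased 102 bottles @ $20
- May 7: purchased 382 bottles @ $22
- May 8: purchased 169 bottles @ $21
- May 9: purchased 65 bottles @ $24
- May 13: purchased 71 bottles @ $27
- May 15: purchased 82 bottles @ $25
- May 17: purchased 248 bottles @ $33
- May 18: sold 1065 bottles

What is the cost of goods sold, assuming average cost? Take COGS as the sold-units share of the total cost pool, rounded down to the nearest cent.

May 18, sell 1065: 1065/1358 × $32,484.00 → $25,475.30
Ending inventory (cost pool remaining) = $7,008.70

COGS = $25,475.30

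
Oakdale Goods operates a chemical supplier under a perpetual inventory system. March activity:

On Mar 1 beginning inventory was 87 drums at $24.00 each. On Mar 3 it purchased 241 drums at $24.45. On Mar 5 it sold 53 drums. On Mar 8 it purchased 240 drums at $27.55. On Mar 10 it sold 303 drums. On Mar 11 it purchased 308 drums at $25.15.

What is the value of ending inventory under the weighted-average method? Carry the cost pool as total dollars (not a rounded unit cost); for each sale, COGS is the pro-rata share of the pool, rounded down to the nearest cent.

Ending inventory = $13,222.36

After Mar 1: 87 on hand, pool $2,088.00 (≈ $24.0000 each)
After Mar 3: 328 on hand, pool $7,980.45 (≈ $24.3306 each)
Mar 5, sell 53: 53/328 × $7,980.45 → $1,289.52
After Mar 8: 515 on hand, pool $13,302.93 (≈ $25.8309 each)
Mar 10, sell 303: 303/515 × $13,302.93 → $7,826.77
After Mar 11: 520 on hand, pool $13,222.36 (≈ $25.4276 each)
Total COGS = $1,289.52 + $7,826.77 = $9,116.29
Ending inventory (cost pool remaining) = $13,222.36
Check: goods available $22,338.65 = COGS $9,116.29 + ending $13,222.36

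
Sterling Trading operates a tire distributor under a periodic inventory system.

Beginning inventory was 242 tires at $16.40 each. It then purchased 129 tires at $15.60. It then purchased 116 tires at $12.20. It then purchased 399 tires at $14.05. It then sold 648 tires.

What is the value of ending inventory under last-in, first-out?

Sale 1 (648) [LIFO — newest first]: 399 @ $14.05 + 116 @ $12.20 + 129 @ $15.60 + 4 @ $16.40 = $9,099.15
Ending inventory: 238 @ $16.40 = $3,903.20
Check: goods available $13,002.35 = COGS $9,099.15 + ending $3,903.20

Ending inventory = $3,903.20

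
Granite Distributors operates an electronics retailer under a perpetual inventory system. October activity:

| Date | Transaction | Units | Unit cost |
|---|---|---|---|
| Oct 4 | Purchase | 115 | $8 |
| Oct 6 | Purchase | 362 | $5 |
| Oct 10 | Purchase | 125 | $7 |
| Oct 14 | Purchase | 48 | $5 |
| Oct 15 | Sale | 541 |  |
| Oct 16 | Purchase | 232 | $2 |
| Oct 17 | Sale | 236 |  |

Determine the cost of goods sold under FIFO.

COGS = $4,099

Oct 15, 541 sold [FIFO — oldest first]: 115 @ $8 + 362 @ $5 + 64 @ $7 = $3,178
Oct 17, 236 sold [FIFO — oldest first]: 61 @ $7 + 48 @ $5 + 127 @ $2 = $921
Total COGS = $3,178 + $921 = $4,099
Ending inventory: 105 @ $2 = $210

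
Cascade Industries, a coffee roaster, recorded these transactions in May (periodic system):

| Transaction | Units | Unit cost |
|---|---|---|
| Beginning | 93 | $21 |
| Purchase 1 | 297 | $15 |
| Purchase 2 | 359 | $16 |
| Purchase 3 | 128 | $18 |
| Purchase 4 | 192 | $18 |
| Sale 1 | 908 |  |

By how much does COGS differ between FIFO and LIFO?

FIFO COGS: 93 @ $21 + 297 @ $15 + 359 @ $16 + 128 @ $18 + 31 @ $18 = $15,014
LIFO COGS: 192 @ $18 + 128 @ $18 + 359 @ $16 + 229 @ $15 = $14,939
Difference = |$15,014 − $14,939| = $75

$75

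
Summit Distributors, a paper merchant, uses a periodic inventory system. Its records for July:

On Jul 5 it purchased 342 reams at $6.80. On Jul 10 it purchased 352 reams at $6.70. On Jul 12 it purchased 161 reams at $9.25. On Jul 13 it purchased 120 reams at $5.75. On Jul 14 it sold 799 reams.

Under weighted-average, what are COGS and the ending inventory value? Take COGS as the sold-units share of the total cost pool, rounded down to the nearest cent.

COGS = $5,624.34; ending inventory = $1,238.91

Jul 14, sell 799: 799/975 × $6,863.25 → $5,624.34
Ending inventory (cost pool remaining) = $1,238.91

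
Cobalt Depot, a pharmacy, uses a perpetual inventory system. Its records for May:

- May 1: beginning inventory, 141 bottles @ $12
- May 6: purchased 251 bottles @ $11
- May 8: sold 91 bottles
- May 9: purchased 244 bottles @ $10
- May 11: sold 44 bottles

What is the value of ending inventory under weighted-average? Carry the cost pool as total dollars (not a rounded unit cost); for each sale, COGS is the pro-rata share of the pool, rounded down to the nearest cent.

After May 1: 141 on hand, pool $1,692.00 (≈ $12.0000 each)
After May 6: 392 on hand, pool $4,453.00 (≈ $11.3597 each)
May 8, sell 91: 91/392 × $4,453.00 → $1,033.73
After May 9: 545 on hand, pool $5,859.27 (≈ $10.7510 each)
May 11, sell 44: 44/545 × $5,859.27 → $473.04
Total COGS = $1,033.73 + $473.04 = $1,506.77
Ending inventory (cost pool remaining) = $5,386.23

Ending inventory = $5,386.23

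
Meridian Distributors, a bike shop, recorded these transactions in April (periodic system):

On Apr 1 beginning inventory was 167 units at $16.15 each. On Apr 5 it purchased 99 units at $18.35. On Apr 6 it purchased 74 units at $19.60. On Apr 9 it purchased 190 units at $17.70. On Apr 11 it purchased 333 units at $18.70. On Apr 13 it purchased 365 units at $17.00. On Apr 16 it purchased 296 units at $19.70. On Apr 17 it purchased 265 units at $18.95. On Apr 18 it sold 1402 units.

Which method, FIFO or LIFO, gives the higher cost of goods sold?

LIFO

FIFO COGS: 167 @ $16.15 + 99 @ $18.35 + 74 @ $19.60 + 190 @ $17.70 + 333 @ $18.70 + 365 @ $17.00 + 174 @ $19.70 = $25,187.00
LIFO COGS: 265 @ $18.95 + 296 @ $19.70 + 365 @ $17.00 + 333 @ $18.70 + 143 @ $17.70 = $25,816.15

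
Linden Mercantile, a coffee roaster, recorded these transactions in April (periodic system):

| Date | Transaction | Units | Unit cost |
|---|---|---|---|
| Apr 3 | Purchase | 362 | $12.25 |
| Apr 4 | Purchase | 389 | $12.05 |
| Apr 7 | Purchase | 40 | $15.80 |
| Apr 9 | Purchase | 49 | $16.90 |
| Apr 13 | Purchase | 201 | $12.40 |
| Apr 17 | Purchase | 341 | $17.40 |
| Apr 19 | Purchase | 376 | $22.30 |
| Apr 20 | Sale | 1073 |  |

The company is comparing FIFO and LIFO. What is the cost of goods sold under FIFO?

COGS = $13,631.25

FIFO COGS: 362 @ $12.25 + 389 @ $12.05 + 40 @ $15.80 + 49 @ $16.90 + 201 @ $12.40 + 32 @ $17.40 = $13,631.25
LIFO COGS: 376 @ $22.30 + 341 @ $17.40 + 201 @ $12.40 + 49 @ $16.90 + 40 @ $15.80 + 66 @ $12.05 = $19,066.00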